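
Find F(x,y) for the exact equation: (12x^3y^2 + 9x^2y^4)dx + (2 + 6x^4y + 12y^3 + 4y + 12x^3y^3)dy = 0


Check exactness: ∂M/∂y = 24x^3y + 36x^2y^3 and ∂N/∂x = 24x^3y + 36x^2y^3; equal, so the equation is exact.
Integrate M with respect to x (treating y as constant): ∫M dx = 3x^4y^2 + 3x^3y^4 + h(y).
Differentiate w.r.t. y and set equal to N: the x-dependent terms already match, leaving h'(y) = 2 + 12y^3 + 4y. Integrate: h(y) = 2y + 3y^4 + 2y^2.
So F(x,y) = 2y + 3x^4y^2 + 3y^4 + 2y^2 + 3x^3y^4.
General solution: 2y + 3x^4y^2 + 3y^4 + 2y^2 + 3x^3y^4 = C.


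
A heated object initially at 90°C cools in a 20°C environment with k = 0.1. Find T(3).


Newton's law: dT/dt = -k(T - T_a) has solution T(t) = T_a + (T₀ - T_a)e^(-kt).
Plug in T_a = 20, T₀ = 90, k = 0.1, t = 3: T(3) = 20 + (70)e^(-0.30) ≈ 71.9°C.


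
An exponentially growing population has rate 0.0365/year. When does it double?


Exponential growth: P(t) = P₀ e^(0.0365t). Set P(t)/P₀ = 2: e^(0.0365t) = 2.
Solve: t = ln(2)/0.0365 ≈ 18.99 years.


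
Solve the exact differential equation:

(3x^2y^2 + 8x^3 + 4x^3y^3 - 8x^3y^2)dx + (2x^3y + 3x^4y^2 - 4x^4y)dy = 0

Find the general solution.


Check exactness: ∂M/∂y = 6x^2y + 12x^3y^2 - 16x^3y and ∂N/∂x = 6x^2y + 12x^3y^2 - 16x^3y; equal, so the equation is exact.
Integrate M with respect to x (treating y as constant): ∫M dx = x^3y^2 + 2x^4 + x^4y^3 - 2x^4y^2 + h(y).
Differentiate w.r.t. y and set equal to N: all terms match, so h'(y) = 0 and h is a constant absorbed into C.
General solution: x^3y^2 + 2x^4 + x^4y^3 - 2x^4y^2 = C.


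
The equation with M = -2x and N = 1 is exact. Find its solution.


Check exactness: ∂M/∂y = 0 and ∂N/∂x = 0; equal, so the equation is exact.
Integrate M with respect to x (treating y as constant): ∫M dx = -x^2 + h(y).
Differentiate w.r.t. y and set equal to N: the x-dependent terms already match, leaving h'(y) = 1. Integrate: h(y) = y.
So F(x,y) = -x^2 + y.
General solution: -x^2 + y = C.


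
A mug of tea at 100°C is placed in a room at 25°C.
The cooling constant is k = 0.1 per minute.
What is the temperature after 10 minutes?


Newton's law: dT/dt = -k(T - T_a) has solution T(t) = T_a + (T₀ - T_a)e^(-kt).
Plug in T_a = 25, T₀ = 100, k = 0.1, t = 10: T(10) = 25 + (75)e^(-1.00) ≈ 52.6°C.


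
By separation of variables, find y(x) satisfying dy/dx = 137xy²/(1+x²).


Separate: dy/y² = 137x/(1+x²) dx.
Integrate LHS: ∫ dy/y² = -1/y.
Integrate RHS via u = 1+x²: (137/2)ln(1+x²) + C.
Result: -1/y = (137/2)ln(1+x²) + C.


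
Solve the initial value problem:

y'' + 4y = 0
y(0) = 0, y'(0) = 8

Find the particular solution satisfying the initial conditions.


Characteristic roots of r² + 4 = 0 are ±2i, so y = C₁cos(2x) + C₂sin(2x).
Apply y(0) = 0: C₁ = 0. Differentiate and apply y'(0) = 8: 2·C₂ = 8, so C₂ = 4.
Particular solution: y = 4sin(2x).


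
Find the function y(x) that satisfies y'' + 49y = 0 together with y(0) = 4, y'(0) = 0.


Characteristic roots of r² + 49 = 0 are ±7i, so y = C₁cos(7x) + C₂sin(7x).
Apply y(0) = 4: C₁ = 4. Differentiate and apply y'(0) = 0: 7·C₂ = 0, so C₂ = 0.
Particular solution: y = 4cos(7x).


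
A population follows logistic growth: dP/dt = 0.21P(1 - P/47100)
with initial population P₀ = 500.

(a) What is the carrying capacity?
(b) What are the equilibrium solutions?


Logistic ODE dP/dt = 0.21P(1 - P/47100) has equilibria where dP/dt = 0, i.e. P = 0 or P = 47100.
The coefficient (1 - P/K) = 0 when P = K, identifying K = 47100 as the carrying capacity.
(a) K = 47100; (b) equilibria P = 0 and P = 47100.


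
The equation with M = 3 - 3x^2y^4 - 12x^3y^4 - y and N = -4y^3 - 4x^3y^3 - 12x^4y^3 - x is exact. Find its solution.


Check exactness: ∂M/∂y = -12x^2y^3 - 48x^3y^3 - 1 and ∂N/∂x = -12x^2y^3 - 48x^3y^3 - 1; equal, so the equation is exact.
Integrate M with respect to x (treating y as constant): ∫M dx = 3x - x^3y^4 - 3x^4y^4 - xy + h(y).
Differentiate w.r.t. y and set equal to N: the x-dependent terms already match, leaving h'(y) = -4y^3. Integrate: h(y) = -y^4.
So F(x,y) = -y^4 + 3x - x^3y^4 - 3x^4y^4 - xy.
General solution: -y^4 + 3x - x^3y^4 - 3x^4y^4 - xy = C.


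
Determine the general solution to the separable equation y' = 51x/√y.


Separate: √y dy = 51x dx.
Integrate: (2/3)y^(3/2) = (51/2)x² + C.


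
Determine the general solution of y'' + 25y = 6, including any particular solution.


Homogeneous part: r² + 25 = 0 ⇒ r = ±5i, so y_h = C₁cos(5x) + C₂sin(5x).
Try constant y_p = A; plug in: 25A = 6 ⇒ A = 6/25.
General solution: y = C₁cos(5x) + C₂sin(5x) + 6/25.


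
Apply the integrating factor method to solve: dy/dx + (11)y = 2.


P(x) = 11, Q(x) = 2; integrating factor μ = e^(11x).
(μ y)' = 2e^(11x) ⇒ μ y = (2/11)e^(11x) + C.
Divide by μ: y = 2/11 + Ce^(-11x).


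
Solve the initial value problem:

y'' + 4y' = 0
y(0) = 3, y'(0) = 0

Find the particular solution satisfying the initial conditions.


Characteristic roots of r² + 4r = 0 are 0, -4.
General solution y = c₁ + c₂ e^(-4x).
Apply y(0) = 3: c₁ + c₂ = 3. Apply y'(0) = 0: 0 c₁ - 4 c₂ = 0.
Solve: c₁ = 3, c₂ = 0.
Particular solution: y = 3 + 0e^(-4x).


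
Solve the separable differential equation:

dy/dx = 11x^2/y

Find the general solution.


Separate variables: y dy = 11x^2 dx.
Integrate both sides: y²/2 = (11/3)x^3 + C₀.
Multiply by 2: y² = (22/3)x^3 + C.


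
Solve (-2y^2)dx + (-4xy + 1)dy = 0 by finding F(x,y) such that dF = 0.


Check exactness: ∂M/∂y = -4y and ∂N/∂x = -4y; equal, so the equation is exact.
Integrate M with respect to x (treating y as constant): ∫M dx = -2xy^2 + h(y).
Differentiate w.r.t. y and set equal to N: the x-dependent terms already match, leaving h'(y) = 1. Integrate: h(y) = y.
So F(x,y) = -2xy^2 + y.
General solution: -2xy^2 + y = C.


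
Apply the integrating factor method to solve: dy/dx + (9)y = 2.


P(x) = 9, Q(x) = 2; integrating factor μ = e^(9x).
(μ y)' = 2e^(9x) ⇒ μ y = (2/9)e^(9x) + C.
Divide by μ: y = 2/9 + Ce^(-9x).


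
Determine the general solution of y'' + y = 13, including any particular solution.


Homogeneous part: r² + 1 = 0 ⇒ r = ±1i, so y_h = C₁cos(x) + C₂sin(x).
Try constant y_p = A; plug in: 1A = 13 ⇒ A = 13.
General solution: y = C₁cos(x) + C₂sin(x) + 13.


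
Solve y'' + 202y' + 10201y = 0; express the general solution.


Characteristic equation: r² + 202r + 10201 = 0, i.e. (r + 101)² = 0.
Repeated root r = -101; include an x factor for the second linearly independent solution.
General solution: y = (C₁ + C₂x)e^(-101x).


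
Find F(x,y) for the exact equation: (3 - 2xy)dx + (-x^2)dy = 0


Check exactness: ∂M/∂y = -2x and ∂N/∂x = -2x; equal, so the equation is exact.
Integrate M with respect to x (treating y as constant): ∫M dx = 3x - x^2y + h(y).
Differentiate w.r.t. y and set equal to N: all terms match, so h'(y) = 0 and h is a constant absorbed into C.
General solution: 3x - x^2y = C.


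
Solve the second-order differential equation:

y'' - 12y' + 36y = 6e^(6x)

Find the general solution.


Characteristic polynomial (r - 6)² = 0; repeated root r = 6.
y_h = (C₁ + C₂x)e^(6x). Forcing matches the repeated root (resonance), so try y_p = Ax² e^(6x).
Substitute and solve for A: 2A = 6, so A = 3.
General solution: y = (C₁ + C₂x + 3x²)e^(6x).


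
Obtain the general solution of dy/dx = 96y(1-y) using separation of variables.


Separate: dy/[y(1-y)] = 96 dx.
Partial fractions: 1/[y(1-y)] = 1/y + 1/(1-y).
Integrate: ln|y/(1-y)| = 96x + C₀.
Solve for y: y = 1/(1 + Ce^(-96x)).


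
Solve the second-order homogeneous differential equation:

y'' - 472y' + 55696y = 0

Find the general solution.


Characteristic equation: r² - 472r + 55696 = 0, i.e. (r - 236)² = 0.
Repeated root r = 236; include an x factor for the second linearly independent solution.
General solution: y = (C₁ + C₂x)e^(236x).


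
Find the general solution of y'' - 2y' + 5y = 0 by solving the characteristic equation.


Characteristic equation: r² - 2r + 5 = 0.
Discriminant is negative; roots r = 1 ± 2i (complex conjugate pair).
General solution uses e^(α x)(C₁ cos(β x) + C₂ sin(β x)): y = e^(x)(C₁cos(2x) + C₂sin(2x)).


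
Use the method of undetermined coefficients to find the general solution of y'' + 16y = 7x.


Homogeneous: r² + 16 = 0 ⇒ r = ±4i, y_h = C₁cos(4x) + C₂sin(4x).
Polynomial forcing; try y_p = Ax + B. Then y_p'' + 16 y_p = 16(Ax + B) = 7x, so B = 0 and A = 7/16.
General solution: y = C₁cos(4x) + C₂sin(4x) + (7/16)x.


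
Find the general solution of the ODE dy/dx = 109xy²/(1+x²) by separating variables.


Separate: dy/y² = 109x/(1+x²) dx.
Integrate LHS: ∫ dy/y² = -1/y.
Integrate RHS via u = 1+x²: (109/2)ln(1+x²) + C.
Result: -1/y = (109/2)ln(1+x²) + C.


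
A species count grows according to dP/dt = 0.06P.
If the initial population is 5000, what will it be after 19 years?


The ODE dP/dt = 0.06P has solution P(t) = P(0)e^(0.06t).
Substitute P(0) = 5000 and t = 19: P(19) = 5000 e^(1.14) ≈ 15634.


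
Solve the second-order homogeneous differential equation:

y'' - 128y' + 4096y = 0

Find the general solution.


Characteristic equation: r² - 128r + 4096 = 0, i.e. (r - 64)² = 0.
Repeated root r = 64; include an x factor for the second linearly independent solution.
General solution: y = (C₁ + C₂x)e^(64x).


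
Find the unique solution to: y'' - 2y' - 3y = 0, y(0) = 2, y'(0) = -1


Characteristic roots of r² - 2r - 3 = 0 are -1, 3.
General solution y = c₁ e^(-x) + c₂ e^(3x).
Apply y(0) = 2: c₁ + c₂ = 2. Apply y'(0) = -1: -1 c₁ + 3 c₂ = -1.
Solve: c₁ = 7/4, c₂ = 1/4.
Particular solution: y = (7/4)e^(-x) + (1/4)e^(3x).


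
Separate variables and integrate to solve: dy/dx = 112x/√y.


Separate: √y dy = 112x dx.
Integrate: (2/3)y^(3/2) = 56x² + C.


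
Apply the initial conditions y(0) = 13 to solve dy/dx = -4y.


General solution of y' = -4y is y = Ce^(-4x).
Apply y(0) = 13: C = 13.
Particular solution: y = 13e^(-4x).


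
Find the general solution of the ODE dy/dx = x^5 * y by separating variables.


Separate variables: dy/y = x^5 dx.
Integrate: ln|y| = (1/6)x^6 + C₀.
Exponentiate: y = Ce^((1/6)x^6).


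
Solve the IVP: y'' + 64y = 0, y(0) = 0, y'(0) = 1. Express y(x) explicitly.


Characteristic roots of r² + 64 = 0 are ±8i, so y = C₁cos(8x) + C₂sin(8x).
Apply y(0) = 0: C₁ = 0. Differentiate and apply y'(0) = 1: 8·C₂ = 1, so C₂ = 1/8.
Particular solution: y = (1/8)sin(8x).


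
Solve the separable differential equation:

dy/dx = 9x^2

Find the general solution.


Integrate both sides with respect to x: y = ∫ 9x^2 dx = 3x^3 + C.


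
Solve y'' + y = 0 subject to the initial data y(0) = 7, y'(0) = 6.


Characteristic roots of r² + 1 = 0 are ±1i, so y = C₁cos(x) + C₂sin(x).
Apply y(0) = 7: C₁ = 7. Differentiate and apply y'(0) = 6: 1·C₂ = 6, so C₂ = 6.
Particular solution: y = 7cos(x) + 6sin(x).


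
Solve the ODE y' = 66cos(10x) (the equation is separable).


g(y) = 1, so integrate directly: y = ∫ 66cos(10x) dx = (33/5)sin(10x) + C.


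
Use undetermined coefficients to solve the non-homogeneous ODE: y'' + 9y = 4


Homogeneous part: r² + 9 = 0 ⇒ r = ±3i, so y_h = C₁cos(3x) + C₂sin(3x).
Try constant y_p = A; plug in: 9A = 4 ⇒ A = 4/9.
General solution: y = C₁cos(3x) + C₂sin(3x) + 4/9.


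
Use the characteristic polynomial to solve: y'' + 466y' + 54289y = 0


Characteristic equation: r² + 466r + 54289 = 0, i.e. (r + 233)² = 0.
Repeated root r = -233; include an x factor for the second linearly independent solution.
General solution: y = (C₁ + C₂x)e^(-233x).


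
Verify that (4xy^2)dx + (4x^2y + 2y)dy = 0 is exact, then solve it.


Check exactness: ∂M/∂y = 8xy and ∂N/∂x = 8xy; equal, so the equation is exact.
Integrate M with respect to x (treating y as constant): ∫M dx = 2x^2y^2 + h(y).
Differentiate w.r.t. y and set equal to N: the x-dependent terms already match, leaving h'(y) = 2y. Integrate: h(y) = y^2.
So F(x,y) = 2x^2y^2 + y^2.
General solution: 2x^2y^2 + y^2 = C.


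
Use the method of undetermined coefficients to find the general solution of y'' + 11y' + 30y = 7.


Characteristic roots of r² + 11r + 30 = 0 are -5, -6.
y_h = C₁e^(-5x) + C₂e^(-6x).
Constant forcing; try y_p = A. Then 30A = 7 ⇒ A = 7/30.
General solution: y = C₁e^(-5x) + C₂e^(-6x) + 7/30.


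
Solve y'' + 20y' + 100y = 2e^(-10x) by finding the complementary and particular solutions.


Characteristic polynomial (r + 10)² = 0; repeated root r = -10.
y_h = (C₁ + C₂x)e^(-10x). Forcing matches the repeated root (resonance), so try y_p = Ax² e^(-10x).
Substitute and solve for A: 2A = 2, so A = 1.
General solution: y = (C₁ + C₂x + x²)e^(-10x).


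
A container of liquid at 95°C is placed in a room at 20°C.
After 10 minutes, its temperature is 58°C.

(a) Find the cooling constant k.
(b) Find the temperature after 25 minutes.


Newton's law: T(t) = T_a + (T₀ - T_a)e^(-kt).
(a) Use T(10) = 58: (58 - 20)/(95 - 20) = e^(-k·10), so k = -ln(0.507)/10 ≈ 0.0680.
(b) Apply k to t = 25: T(25) = 20 + (75)e^(-1.700) ≈ 33.7°C.


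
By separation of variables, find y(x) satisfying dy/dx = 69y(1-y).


Separate: dy/[y(1-y)] = 69 dx.
Partial fractions: 1/[y(1-y)] = 1/y + 1/(1-y).
Integrate: ln|y/(1-y)| = 69x + C₀.
Solve for y: y = 1/(1 + Ce^(-69x)).


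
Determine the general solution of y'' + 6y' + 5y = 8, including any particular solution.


Characteristic roots of r² + 6r + 5 = 0 are -1, -5.
y_h = C₁e^(-x) + C₂e^(-5x).
Constant forcing; try y_p = A. Then 5A = 8 ⇒ A = 8/5.
General solution: y = C₁e^(-x) + C₂e^(-5x) + 8/5.


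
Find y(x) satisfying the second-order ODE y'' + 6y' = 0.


Characteristic equation: r² + 6r = 0.
Factor: (r - 0)(r + 6) = 0 ⇒ r = 0, -6 (distinct real).
General solution: y = C₁ + C₂e^(-6x).


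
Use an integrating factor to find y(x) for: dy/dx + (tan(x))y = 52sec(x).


P(x) = tan(x) ⇒ μ = e^(∫tan(x)dx) = sec(x).
(sec(x) y)' = 52sec²(x) ⇒ sec(x) y = 52tan(x) + C.
Multiply by cos(x): y = 52sin(x) + C·cos(x).


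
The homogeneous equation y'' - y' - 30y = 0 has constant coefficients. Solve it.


Characteristic equation: r² - r - 30 = 0.
Factor: (r - 6)(r + 5) = 0 ⇒ r = 6, -5 (distinct real).
General solution: y = C₁e^(6x) + C₂e^(-5x).


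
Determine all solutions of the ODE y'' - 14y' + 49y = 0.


Characteristic equation: r² - 14r + 49 = 0, i.e. (r - 7)² = 0.
Repeated root r = 7; include an x factor for the second linearly independent solution.
General solution: y = (C₁ + C₂x)e^(7x).


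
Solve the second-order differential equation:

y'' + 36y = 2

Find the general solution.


Homogeneous part: r² + 36 = 0 ⇒ r = ±6i, so y_h = C₁cos(6x) + C₂sin(6x).
Try constant y_p = A; plug in: 36A = 2 ⇒ A = 1/18.
General solution: y = C₁cos(6x) + C₂sin(6x) + 1/18.


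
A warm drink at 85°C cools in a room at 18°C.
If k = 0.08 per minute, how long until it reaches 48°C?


From T(t) = T_a + (T₀ - T_a)e^(-kt), set T(t) = 48:
(48 - 18) / (85 - 18) = e^(-0.08t), so t = -ln(0.448)/0.08 ≈ 10.0 minutes.


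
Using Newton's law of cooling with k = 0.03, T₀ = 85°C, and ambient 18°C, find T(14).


Newton's law: dT/dt = -k(T - T_a) has solution T(t) = T_a + (T₀ - T_a)e^(-kt).
Plug in T_a = 18, T₀ = 85, k = 0.03, t = 14: T(14) = 18 + (67)e^(-0.42) ≈ 62.0°C.


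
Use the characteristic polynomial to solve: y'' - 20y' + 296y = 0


Characteristic equation: r² - 20r + 296 = 0.
Discriminant is negative; roots r = 10 ± 14i (complex conjugate pair).
General solution uses e^(α x)(C₁ cos(β x) + C₂ sin(β x)): y = e^(10x)(C₁cos(14x) + C₂sin(14x)).


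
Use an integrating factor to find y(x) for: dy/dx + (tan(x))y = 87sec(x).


P(x) = tan(x) ⇒ μ = e^(∫tan(x)dx) = sec(x).
(sec(x) y)' = 87sec²(x) ⇒ sec(x) y = 87tan(x) + C.
Multiply by cos(x): y = 87sin(x) + C·cos(x).


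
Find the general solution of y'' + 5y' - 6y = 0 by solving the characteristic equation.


Characteristic equation: r² + 5r - 6 = 0.
Factor: (r + 6)(r - 1) = 0 ⇒ r = -6, 1 (distinct real).
General solution: y = C₁e^(-6x) + C₂e^(x).


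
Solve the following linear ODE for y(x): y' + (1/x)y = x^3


P(x) = 1/x ⇒ μ = x^1.
(x^1 y)' = x^4 ⇒ x^1 y = x^5/(5) + C.
Solve for y: y = (1/5)x^4 + C/x^1.


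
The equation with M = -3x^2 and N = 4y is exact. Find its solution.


Check exactness: ∂M/∂y = 0 and ∂N/∂x = 0; equal, so the equation is exact.
Integrate M with respect to x (treating y as constant): ∫M dx = -x^3 + h(y).
Differentiate w.r.t. y and set equal to N: the x-dependent terms already match, leaving h'(y) = 4y. Integrate: h(y) = 2y^2.
So F(x,y) = 2y^2 - x^3.
General solution: 2y^2 - x^3 = C.


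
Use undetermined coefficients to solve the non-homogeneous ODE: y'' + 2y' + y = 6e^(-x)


Characteristic polynomial (r + 1)² = 0; repeated root r = -1.
y_h = (C₁ + C₂x)e^(-x). Forcing matches the repeated root (resonance), so try y_p = Ax² e^(-x).
Substitute and solve for A: 2A = 6, so A = 3.
General solution: y = (C₁ + C₂x + 3x²)e^(-x).


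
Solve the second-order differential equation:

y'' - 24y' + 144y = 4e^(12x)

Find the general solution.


Characteristic polynomial (r - 12)² = 0; repeated root r = 12.
y_h = (C₁ + C₂x)e^(12x). Forcing matches the repeated root (resonance), so try y_p = Ax² e^(12x).
Substitute and solve for A: 2A = 4, so A = 2.
General solution: y = (C₁ + C₂x + 2x²)e^(12x).


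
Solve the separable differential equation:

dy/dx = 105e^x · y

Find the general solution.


Separate variables: dy/y = 105e^x dx.
Integrate: ln|y| = 105e^x + C₀.
Exponentiate: y = Ce^(105e^x).


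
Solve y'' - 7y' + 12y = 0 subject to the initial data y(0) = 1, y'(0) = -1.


Characteristic roots of r² - 7r + 12 = 0 are 4, 3.
General solution y = c₁ e^(4x) + c₂ e^(3x).
Apply y(0) = 1: c₁ + c₂ = 1. Apply y'(0) = -1: 4 c₁ + 3 c₂ = -1.
Solve: c₁ = -4, c₂ = 5.
Particular solution: y = -4e^(4x) + 5e^(3x).


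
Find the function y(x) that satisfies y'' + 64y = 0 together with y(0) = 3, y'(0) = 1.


Characteristic roots of r² + 64 = 0 are ±8i, so y = C₁cos(8x) + C₂sin(8x).
Apply y(0) = 3: C₁ = 3. Differentiate and apply y'(0) = 1: 8·C₂ = 1, so C₂ = 1/8.
Particular solution: y = 3cos(8x) + (1/8)sin(8x).


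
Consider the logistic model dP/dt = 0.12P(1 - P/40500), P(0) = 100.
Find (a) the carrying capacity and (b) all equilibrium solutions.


Logistic ODE dP/dt = 0.12P(1 - P/40500) has equilibria where dP/dt = 0, i.e. P = 0 or P = 40500.
The coefficient (1 - P/K) = 0 when P = K, identifying K = 40500 as the carrying capacity.
(a) K = 40500; (b) equilibria P = 0 and P = 40500.


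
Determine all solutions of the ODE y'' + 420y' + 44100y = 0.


Characteristic equation: r² + 420r + 44100 = 0, i.e. (r + 210)² = 0.
Repeated root r = -210; include an x factor for the second linearly independent solution.
General solution: y = (C₁ + C₂x)e^(-210x).


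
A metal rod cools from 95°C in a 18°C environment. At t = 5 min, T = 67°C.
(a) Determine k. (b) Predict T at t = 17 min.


Newton's law: T(t) = T_a + (T₀ - T_a)e^(-kt).
(a) Use T(5) = 67: (67 - 18)/(95 - 18) = e^(-k·5), so k = -ln(0.636)/5 ≈ 0.0904.
(b) Apply k to t = 17: T(17) = 18 + (77)e^(-1.537) ≈ 34.6°C.


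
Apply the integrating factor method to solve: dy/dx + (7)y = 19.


P(x) = 7, Q(x) = 19; integrating factor μ = e^(7x).
(μ y)' = 19e^(7x) ⇒ μ y = (19/7)e^(7x) + C.
Divide by μ: y = 19/7 + Ce^(-7x).


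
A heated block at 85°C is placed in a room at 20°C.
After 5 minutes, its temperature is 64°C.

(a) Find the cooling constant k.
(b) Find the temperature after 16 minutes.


Newton's law: T(t) = T_a + (T₀ - T_a)e^(-kt).
(a) Use T(5) = 64: (64 - 20)/(85 - 20) = e^(-k·5), so k = -ln(0.677)/5 ≈ 0.0780.
(b) Apply k to t = 16: T(16) = 20 + (65)e^(-1.249) ≈ 38.6°C.


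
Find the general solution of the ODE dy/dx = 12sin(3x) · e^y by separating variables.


Separate: e^(-y) dy = 12sin(3x) dx.
Integrate: -e^(-y) = -4cos(3x) + C₀.
Rearrange: e^(-y) = 4cos(3x) + C.


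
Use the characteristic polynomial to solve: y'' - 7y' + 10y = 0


Characteristic equation: r² - 7r + 10 = 0.
Factor: (r - 2)(r - 5) = 0 ⇒ r = 2, 5 (distinct real).
General solution: y = C₁e^(2x) + C₂e^(5x).


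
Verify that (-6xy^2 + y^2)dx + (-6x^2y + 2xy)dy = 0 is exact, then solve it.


Check exactness: ∂M/∂y = -12xy + 2y and ∂N/∂x = -12xy + 2y; equal, so the equation is exact.
Integrate M with respect to x (treating y as constant): ∫M dx = -3x^2y^2 + xy^2 + h(y).
Differentiate w.r.t. y and set equal to N: all terms match, so h'(y) = 0 and h is a constant absorbed into C.
General solution: -3x^2y^2 + xy^2 = C.


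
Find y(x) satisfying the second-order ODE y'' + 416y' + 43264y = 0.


Characteristic equation: r² + 416r + 43264 = 0, i.e. (r + 208)² = 0.
Repeated root r = -208; include an x factor for the second linearly independent solution.
General solution: y = (C₁ + C₂x)e^(-208x).


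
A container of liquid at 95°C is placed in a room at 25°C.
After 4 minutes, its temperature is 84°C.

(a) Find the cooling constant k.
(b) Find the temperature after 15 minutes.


Newton's law: T(t) = T_a + (T₀ - T_a)e^(-kt).
(a) Use T(4) = 84: (84 - 25)/(95 - 25) = e^(-k·4), so k = -ln(0.843)/4 ≈ 0.0427.
(b) Apply k to t = 15: T(15) = 25 + (70)e^(-0.641) ≈ 61.9°C.


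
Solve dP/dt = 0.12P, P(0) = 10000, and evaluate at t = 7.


The ODE dP/dt = 0.12P has solution P(t) = P(0)e^(0.12t).
Substitute P(0) = 10000 and t = 7: P(7) = 10000 e^(0.84) ≈ 23164.


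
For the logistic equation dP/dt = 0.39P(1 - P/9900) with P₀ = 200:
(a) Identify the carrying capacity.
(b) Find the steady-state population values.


Logistic ODE dP/dt = 0.39P(1 - P/9900) has equilibria where dP/dt = 0, i.e. P = 0 or P = 9900.
The coefficient (1 - P/K) = 0 when P = K, identifying K = 9900 as the carrying capacity.
(a) K = 9900; (b) equilibria P = 0 and P = 9900.


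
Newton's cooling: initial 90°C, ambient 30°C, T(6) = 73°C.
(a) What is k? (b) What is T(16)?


Newton's law: T(t) = T_a + (T₀ - T_a)e^(-kt).
(a) Use T(6) = 73: (73 - 30)/(90 - 30) = e^(-k·6), so k = -ln(0.717)/6 ≈ 0.0555.
(b) Apply k to t = 16: T(16) = 30 + (60)e^(-0.888) ≈ 54.7°C.


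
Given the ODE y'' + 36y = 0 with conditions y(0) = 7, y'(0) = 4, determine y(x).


Characteristic roots of r² + 36 = 0 are ±6i, so y = C₁cos(6x) + C₂sin(6x).
Apply y(0) = 7: C₁ = 7. Differentiate and apply y'(0) = 4: 6·C₂ = 4, so C₂ = 2/3.
Particular solution: y = 7cos(6x) + (2/3)sin(6x).


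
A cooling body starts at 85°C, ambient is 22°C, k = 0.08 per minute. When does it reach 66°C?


From T(t) = T_a + (T₀ - T_a)e^(-kt), set T(t) = 66:
(66 - 22) / (85 - 22) = e^(-0.08t), so t = -ln(0.698)/0.08 ≈ 4.5 minutes.


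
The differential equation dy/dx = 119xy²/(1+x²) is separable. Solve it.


Separate: dy/y² = 119x/(1+x²) dx.
Integrate LHS: ∫ dy/y² = -1/y.
Integrate RHS via u = 1+x²: (119/2)ln(1+x²) + C.
Result: -1/y = (119/2)ln(1+x²) + C.


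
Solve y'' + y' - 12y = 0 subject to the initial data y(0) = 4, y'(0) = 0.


Characteristic roots of r² + r - 12 = 0 are 3, -4.
General solution y = c₁ e^(3x) + c₂ e^(-4x).
Apply y(0) = 4: c₁ + c₂ = 4. Apply y'(0) = 0: 3 c₁ - 4 c₂ = 0.
Solve: c₁ = 16/7, c₂ = 12/7.
Particular solution: y = (16/7)e^(3x) + (12/7)e^(-4x).


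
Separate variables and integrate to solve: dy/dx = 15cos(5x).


g(y) = 1, so integrate directly: y = ∫ 15cos(5x) dx = 3sin(5x) + C.


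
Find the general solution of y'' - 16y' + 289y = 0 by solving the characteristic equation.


Characteristic equation: r² - 16r + 289 = 0.
Discriminant is negative; roots r = 8 ± 15i (complex conjugate pair).
General solution uses e^(α x)(C₁ cos(β x) + C₂ sin(β x)): y = e^(8x)(C₁cos(15x) + C₂sin(15x)).


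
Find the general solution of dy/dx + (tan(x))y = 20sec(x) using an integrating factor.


P(x) = tan(x) ⇒ μ = e^(∫tan(x)dx) = sec(x).
(sec(x) y)' = 20sec²(x) ⇒ sec(x) y = 20tan(x) + C.
Multiply by cos(x): y = 20sin(x) + C·cos(x).


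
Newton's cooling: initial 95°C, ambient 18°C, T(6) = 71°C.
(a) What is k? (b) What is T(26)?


Newton's law: T(t) = T_a + (T₀ - T_a)e^(-kt).
(a) Use T(6) = 71: (71 - 18)/(95 - 18) = e^(-k·6), so k = -ln(0.688)/6 ≈ 0.0623.
(b) Apply k to t = 26: T(26) = 18 + (77)e^(-1.619) ≈ 33.3°C.


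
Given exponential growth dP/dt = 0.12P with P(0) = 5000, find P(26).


The ODE dP/dt = 0.12P has solution P(t) = P(0)e^(0.12t).
Substitute P(0) = 5000 and t = 26: P(26) = 5000 e^(3.12) ≈ 113232.


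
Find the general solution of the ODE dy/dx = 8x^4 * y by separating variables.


Separate variables: dy/y = 8x^4 dx.
Integrate: ln|y| = (8/5)x^5 + C₀.
Exponentiate: y = Ce^((8/5)x^5).


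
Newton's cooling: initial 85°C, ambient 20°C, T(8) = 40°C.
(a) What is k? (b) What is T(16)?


Newton's law: T(t) = T_a + (T₀ - T_a)e^(-kt).
(a) Use T(8) = 40: (40 - 20)/(85 - 20) = e^(-k·8), so k = -ln(0.308)/8 ≈ 0.1473.
(b) Apply k to t = 16: T(16) = 20 + (65)e^(-2.357) ≈ 26.2°C.


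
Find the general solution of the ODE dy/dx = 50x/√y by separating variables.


Separate: √y dy = 50x dx.
Integrate: (2/3)y^(3/2) = 25x² + C.


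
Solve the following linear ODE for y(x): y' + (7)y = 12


P(x) = 7, Q(x) = 12; integrating factor μ = e^(7x).
(μ y)' = 12e^(7x) ⇒ μ y = (12/7)e^(7x) + C.
Divide by μ: y = 12/7 + Ce^(-7x).


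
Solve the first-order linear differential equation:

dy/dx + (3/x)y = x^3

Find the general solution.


P(x) = 3/x ⇒ μ = x^3.
(x^3 y)' = x^6 ⇒ x^3 y = x^7/(7) + C.
Solve for y: y = (1/7)x^4 + C/x^3.


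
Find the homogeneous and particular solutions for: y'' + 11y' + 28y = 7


Characteristic roots of r² + 11r + 28 = 0 are -7, -4.
y_h = C₁e^(-7x) + C₂e^(-4x).
Constant forcing; try y_p = A. Then 28A = 7 ⇒ A = 1/4.
General solution: y = C₁e^(-7x) + C₂e^(-4x) + 1/4.


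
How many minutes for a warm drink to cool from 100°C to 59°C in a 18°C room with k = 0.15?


From T(t) = T_a + (T₀ - T_a)e^(-kt), set T(t) = 59:
(59 - 18) / (100 - 18) = e^(-0.15t), so t = -ln(0.500)/0.15 ≈ 4.6 minutes.


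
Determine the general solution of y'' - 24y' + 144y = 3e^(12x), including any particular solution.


Characteristic polynomial (r - 12)² = 0; repeated root r = 12.
y_h = (C₁ + C₂x)e^(12x). Forcing matches the repeated root (resonance), so try y_p = Ax² e^(12x).
Substitute and solve for A: 2A = 3, so A = 3/2.
General solution: y = (C₁ + C₂x + (3/2)x²)e^(12x).


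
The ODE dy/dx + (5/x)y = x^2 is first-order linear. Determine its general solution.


P(x) = 5/x ⇒ μ = x^5.
(x^5 y)' = x^5·x^2 = x^7.
Integrate: x^5 y = x^8/(8) + C.
Solve for y: y = (1/8)x^3 + C/x^5.


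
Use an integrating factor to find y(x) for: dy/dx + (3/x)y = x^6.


P(x) = 3/x ⇒ μ = x^3.
(x^3 y)' = x^3·x^6 = x^9.
Integrate: x^3 y = x^10/(10) + C.
Solve for y: y = (1/10)x^7 + C/x^3.


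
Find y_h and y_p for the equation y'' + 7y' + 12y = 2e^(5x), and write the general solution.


Characteristic roots of r² + 7r + 12 = 0 are -4, -3.
y_h = C₁e^(-4x) + C₂e^(-3x).
Forcing exponent 5 is not a characteristic root; try y_p = Ae^(5x).
Substitute: A·(25 + (7)·5 + (12)) = A·72 = 2, so A = 1/36.
General solution: y = C₁e^(-4x) + C₂e^(-3x) + (1/36)e^(5x).


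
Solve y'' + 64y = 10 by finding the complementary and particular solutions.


Homogeneous part: r² + 64 = 0 ⇒ r = ±8i, so y_h = C₁cos(8x) + C₂sin(8x).
Try constant y_p = A; plug in: 64A = 10 ⇒ A = 5/32.
General solution: y = C₁cos(8x) + C₂sin(8x) + 5/32.


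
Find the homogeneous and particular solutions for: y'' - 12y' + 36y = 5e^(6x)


Characteristic polynomial (r - 6)² = 0; repeated root r = 6.
y_h = (C₁ + C₂x)e^(6x). Forcing matches the repeated root (resonance), so try y_p = Ax² e^(6x).
Substitute and solve for A: 2A = 5, so A = 5/2.
General solution: y = (C₁ + C₂x + (5/2)x²)e^(6x).


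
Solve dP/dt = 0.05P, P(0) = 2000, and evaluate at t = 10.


The ODE dP/dt = 0.05P has solution P(t) = P(0)e^(0.05t).
Substitute P(0) = 2000 and t = 10: P(10) = 2000 e^(0.50) ≈ 3297.


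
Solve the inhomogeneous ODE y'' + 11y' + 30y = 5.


Characteristic roots of r² + 11r + 30 = 0 are -6, -5.
y_h = C₁e^(-6x) + C₂e^(-5x).
Constant forcing; try y_p = A. Then 30A = 5 ⇒ A = 1/6.
General solution: y = C₁e^(-6x) + C₂e^(-5x) + 1/6.


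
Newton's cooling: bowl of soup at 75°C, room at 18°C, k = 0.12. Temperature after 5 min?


Newton's law: dT/dt = -k(T - T_a) has solution T(t) = T_a + (T₀ - T_a)e^(-kt).
Plug in T_a = 18, T₀ = 75, k = 0.12, t = 5: T(5) = 18 + (57)e^(-0.60) ≈ 49.3°C.


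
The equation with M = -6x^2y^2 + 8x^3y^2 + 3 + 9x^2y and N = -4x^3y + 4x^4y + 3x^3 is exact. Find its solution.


Check exactness: ∂M/∂y = -12x^2y + 16x^3y + 9x^2 and ∂N/∂x = -12x^2y + 16x^3y + 9x^2; equal, so the equation is exact.
Integrate M with respect to x (treating y as constant): ∫M dx = -2x^3y^2 + 2x^4y^2 + 3x + 3x^3y + h(y).
Differentiate w.r.t. y and set equal to N: all terms match, so h'(y) = 0 and h is a constant absorbed into C.
General solution: -2x^3y^2 + 2x^4y^2 + 3x + 3x^3y = C.


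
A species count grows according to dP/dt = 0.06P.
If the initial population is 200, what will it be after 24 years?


The ODE dP/dt = 0.06P has solution P(t) = P(0)e^(0.06t).
Substitute P(0) = 200 and t = 24: P(24) = 200 e^(1.44) ≈ 844.


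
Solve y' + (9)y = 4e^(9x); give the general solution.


P(x) = 9 ⇒ μ = e^(9x).
(μ y)' = 4e^(18x) ⇒ μ y = (4/18)e^(18x) + C.
Divide by μ: y = (2/9)e^(9x) + Ce^(-9x).


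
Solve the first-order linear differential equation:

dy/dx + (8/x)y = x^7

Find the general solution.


P(x) = 8/x ⇒ μ = x^8.
(x^8 y)' = x^8·x^7 = x^15.
Integrate: x^8 y = x^16/(16) + C.
Solve for y: y = (1/16)x^8 + C/x^8.


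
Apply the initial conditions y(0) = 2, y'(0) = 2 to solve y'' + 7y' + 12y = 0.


Characteristic roots of r² + 7r + 12 = 0 are -4, -3.
General solution y = c₁ e^(-4x) + c₂ e^(-3x).
Apply y(0) = 2: c₁ + c₂ = 2. Apply y'(0) = 2: -4 c₁ - 3 c₂ = 2.
Solve: c₁ = -8, c₂ = 10.
Particular solution: y = -8e^(-4x) + 10e^(-3x).


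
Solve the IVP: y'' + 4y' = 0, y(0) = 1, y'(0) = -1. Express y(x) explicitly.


Characteristic roots of r² + 4r = 0 are 0, -4.
General solution y = c₁ + c₂ e^(-4x).
Apply y(0) = 1: c₁ + c₂ = 1. Apply y'(0) = -1: 0 c₁ - 4 c₂ = -1.
Solve: c₁ = 3/4, c₂ = 1/4.
Particular solution: y = 3/4 + (1/4)e^(-4x).


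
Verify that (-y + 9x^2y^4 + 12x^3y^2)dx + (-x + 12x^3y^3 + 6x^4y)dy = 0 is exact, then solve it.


Check exactness: ∂M/∂y = -1 + 36x^2y^3 + 24x^3y and ∂N/∂x = -1 + 36x^2y^3 + 24x^3y; equal, so the equation is exact.
Integrate M with respect to x (treating y as constant): ∫M dx = -xy + 3x^3y^4 + 3x^4y^2 + h(y).
Differentiate w.r.t. y and set equal to N: all terms match, so h'(y) = 0 and h is a constant absorbed into C.
General solution: -xy + 3x^3y^4 + 3x^4y^2 = C.


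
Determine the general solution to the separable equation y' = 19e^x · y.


Separate variables: dy/y = 19e^x dx.
Integrate: ln|y| = 19e^x + C₀.
Exponentiate: y = Ce^(19e^x).


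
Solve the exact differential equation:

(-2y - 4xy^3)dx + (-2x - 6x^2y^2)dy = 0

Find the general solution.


Check exactness: ∂M/∂y = -2 - 12xy^2 and ∂N/∂x = -2 - 12xy^2; equal, so the equation is exact.
Integrate M with respect to x (treating y as constant): ∫M dx = -2xy - 2x^2y^3 + h(y).
Differentiate w.r.t. y and set equal to N: all terms match, so h'(y) = 0 and h is a constant absorbed into C.
General solution: -2xy - 2x^2y^3 = C.


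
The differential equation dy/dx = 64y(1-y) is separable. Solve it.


Separate: dy/[y(1-y)] = 64 dx.
Partial fractions: 1/[y(1-y)] = 1/y + 1/(1-y).
Integrate: ln|y/(1-y)| = 64x + C₀.
Solve for y: y = 1/(1 + Ce^(-64x)).


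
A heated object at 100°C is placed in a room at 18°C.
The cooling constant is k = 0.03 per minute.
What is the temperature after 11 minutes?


Newton's law: dT/dt = -k(T - T_a) has solution T(t) = T_a + (T₀ - T_a)e^(-kt).
Plug in T_a = 18, T₀ = 100, k = 0.03, t = 11: T(11) = 18 + (82)e^(-0.33) ≈ 77.0°C.


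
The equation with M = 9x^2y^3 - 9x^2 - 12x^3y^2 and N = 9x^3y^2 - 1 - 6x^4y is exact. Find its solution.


Check exactness: ∂M/∂y = 27x^2y^2 - 24x^3y and ∂N/∂x = 27x^2y^2 - 24x^3y; equal, so the equation is exact.
Integrate M with respect to x (treating y as constant): ∫M dx = 3x^3y^3 - 3x^3 - 3x^4y^2 + h(y).
Differentiate w.r.t. y and set equal to N: the x-dependent terms already match, leaving h'(y) = -1. Integrate: h(y) = -y.
So F(x,y) = 3x^3y^3 - 3x^3 - y - 3x^4y^2.
General solution: 3x^3y^3 - 3x^3 - y - 3x^4y^2 = C.


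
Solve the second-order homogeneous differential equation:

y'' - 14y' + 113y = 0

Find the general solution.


Characteristic equation: r² - 14r + 113 = 0.
Discriminant is negative; roots r = 7 ± 8i (complex conjugate pair).
General solution uses e^(α x)(C₁ cos(β x) + C₂ sin(β x)): y = e^(7x)(C₁cos(8x) + C₂sin(8x)).


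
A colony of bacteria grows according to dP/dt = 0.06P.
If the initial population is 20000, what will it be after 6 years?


The ODE dP/dt = 0.06P has solution P(t) = P(0)e^(0.06t).
Substitute P(0) = 20000 and t = 6: P(6) = 20000 e^(0.36) ≈ 28667.


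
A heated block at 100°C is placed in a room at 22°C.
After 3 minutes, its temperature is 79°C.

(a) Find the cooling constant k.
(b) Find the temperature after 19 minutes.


Newton's law: T(t) = T_a + (T₀ - T_a)e^(-kt).
(a) Use T(3) = 79: (79 - 22)/(100 - 22) = e^(-k·3), so k = -ln(0.731)/3 ≈ 0.1046.
(b) Apply k to t = 19: T(19) = 22 + (78)e^(-1.986) ≈ 32.7°C.


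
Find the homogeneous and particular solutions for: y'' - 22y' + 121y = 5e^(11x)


Characteristic polynomial (r - 11)² = 0; repeated root r = 11.
y_h = (C₁ + C₂x)e^(11x). Forcing matches the repeated root (resonance), so try y_p = Ax² e^(11x).
Substitute and solve for A: 2A = 5, so A = 5/2.
General solution: y = (C₁ + C₂x + (5/2)x²)e^(11x).


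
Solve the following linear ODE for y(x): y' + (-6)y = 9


P(x) = -6 ⇒ μ = e^(-6x).
(μ y)' = 9e^(-6x) ⇒ μ y = -(3/2)e^(-6x) + C.
Divide by μ: y = -3/2 + Ce^(6x).


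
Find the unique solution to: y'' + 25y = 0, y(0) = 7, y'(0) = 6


Characteristic roots of r² + 25 = 0 are ±5i, so y = C₁cos(5x) + C₂sin(5x).
Apply y(0) = 7: C₁ = 7. Differentiate and apply y'(0) = 6: 5·C₂ = 6, so C₂ = 6/5.
Particular solution: y = 7cos(5x) + (6/5)sin(5x).


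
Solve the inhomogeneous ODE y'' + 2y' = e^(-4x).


Characteristic roots of r² + 2r = 0 are -2, 0.
y_h = C₁e^(-2x) + C₂.
Forcing exponent -4 is not a characteristic root; try y_p = Ae^(-4x).
Substitute: A·(16 + (2)·-4 + (0)) = A·8 = 1, so A = 1/8.
General solution: y = C₁e^(-2x) + C₂ + (1/8)e^(-4x).


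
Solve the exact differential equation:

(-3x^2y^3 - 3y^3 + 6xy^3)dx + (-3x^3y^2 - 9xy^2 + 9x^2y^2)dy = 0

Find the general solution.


Check exactness: ∂M/∂y = -9x^2y^2 - 9y^2 + 18xy^2 and ∂N/∂x = -9x^2y^2 - 9y^2 + 18xy^2; equal, so the equation is exact.
Integrate M with respect to x (treating y as constant): ∫M dx = -x^3y^3 - 3xy^3 + 3x^2y^3 + h(y).
Differentiate w.r.t. y and set equal to N: all terms match, so h'(y) = 0 and h is a constant absorbed into C.
General solution: -x^3y^3 - 3xy^3 + 3x^2y^3 = C.


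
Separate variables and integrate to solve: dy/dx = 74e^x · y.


Separate variables: dy/y = 74e^x dx.
Integrate: ln|y| = 74e^x + C₀.
Exponentiate: y = Ce^(74e^x).


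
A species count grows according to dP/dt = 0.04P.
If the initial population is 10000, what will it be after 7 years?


The ODE dP/dt = 0.04P has solution P(t) = P(0)e^(0.04t).
Substitute P(0) = 10000 and t = 7: P(7) = 10000 e^(0.28) ≈ 13231.


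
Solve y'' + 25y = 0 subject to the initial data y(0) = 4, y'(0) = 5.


Characteristic roots of r² + 25 = 0 are ±5i, so y = C₁cos(5x) + C₂sin(5x).
Apply y(0) = 4: C₁ = 4. Differentiate and apply y'(0) = 5: 5·C₂ = 5, so C₂ = 1.
Particular solution: y = 4cos(5x) + sin(5x).


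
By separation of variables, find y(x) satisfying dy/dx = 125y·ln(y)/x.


Separate: dy/[y ln(y)] = 125 dx/x.
Substitute u = ln(y): du/u = 125 dx/x.
Integrate: ln|ln(y)| = 125ln|x| + C₀, hence ln(y) = C·x^125.


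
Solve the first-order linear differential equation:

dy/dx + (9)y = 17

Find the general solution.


P(x) = 9, Q(x) = 17; integrating factor μ = e^(9x).
(μ y)' = 17e^(9x) ⇒ μ y = (17/9)e^(9x) + C.
Divide by μ: y = 17/9 + Ce^(-9x).


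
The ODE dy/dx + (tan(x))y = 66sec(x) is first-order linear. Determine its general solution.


P(x) = tan(x) ⇒ μ = e^(∫tan(x)dx) = sec(x).
(sec(x) y)' = 66sec²(x) ⇒ sec(x) y = 66tan(x) + C.
Multiply by cos(x): y = 66sin(x) + C·cos(x).


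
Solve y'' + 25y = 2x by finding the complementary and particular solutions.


Homogeneous: r² + 25 = 0 ⇒ r = ±5i, y_h = C₁cos(5x) + C₂sin(5x).
Polynomial forcing; try y_p = Ax + B. Then y_p'' + 25 y_p = 25(Ax + B) = 2x, so B = 0 and A = 2/25.
General solution: y = C₁cos(5x) + C₂sin(5x) + (2/25)x.


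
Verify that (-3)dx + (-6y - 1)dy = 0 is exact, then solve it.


Check exactness: ∂M/∂y = 0 and ∂N/∂x = 0; equal, so the equation is exact.
Integrate M with respect to x (treating y as constant): ∫M dx = -3x + h(y).
Differentiate w.r.t. y and set equal to N: the x-dependent terms already match, leaving h'(y) = -6y - 1. Integrate: h(y) = -3y^2 - y.
So F(x,y) = -3x - 3y^2 - y.
General solution: -3x - 3y^2 - y = C.


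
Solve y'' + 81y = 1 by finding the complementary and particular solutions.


Homogeneous part: r² + 81 = 0 ⇒ r = ±9i, so y_h = C₁cos(9x) + C₂sin(9x).
Try constant y_p = A; plug in: 81A = 1 ⇒ A = 1/81.
General solution: y = C₁cos(9x) + C₂sin(9x) + 1/81.


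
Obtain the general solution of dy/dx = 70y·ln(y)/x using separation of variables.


Separate: dy/[y ln(y)] = 70 dx/x.
Substitute u = ln(y): du/u = 70 dx/x.
Integrate: ln|ln(y)| = 70ln|x| + C₀, hence ln(y) = C·x^70.


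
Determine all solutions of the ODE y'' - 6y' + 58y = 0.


Characteristic equation: r² - 6r + 58 = 0.
Discriminant is negative; roots r = 3 ± 7i (complex conjugate pair).
General solution uses e^(α x)(C₁ cos(β x) + C₂ sin(β x)): y = e^(3x)(C₁cos(7x) + C₂sin(7x)).


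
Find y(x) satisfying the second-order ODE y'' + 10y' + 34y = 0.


Characteristic equation: r² + 10r + 34 = 0.
Discriminant is negative; roots r = -5 ± 3i (complex conjugate pair).
General solution uses e^(α x)(C₁ cos(β x) + C₂ sin(β x)): y = e^(-5x)(C₁cos(3x) + C₂sin(3x)).


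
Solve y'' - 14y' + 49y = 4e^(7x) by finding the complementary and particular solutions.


Characteristic polynomial (r - 7)² = 0; repeated root r = 7.
y_h = (C₁ + C₂x)e^(7x). Forcing matches the repeated root (resonance), so try y_p = Ax² e^(7x).
Substitute and solve for A: 2A = 4, so A = 2.
General solution: y = (C₁ + C₂x + 2x²)e^(7x).


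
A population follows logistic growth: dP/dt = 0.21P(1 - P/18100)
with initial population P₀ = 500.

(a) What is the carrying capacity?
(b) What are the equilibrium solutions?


Logistic ODE dP/dt = 0.21P(1 - P/18100) has equilibria where dP/dt = 0, i.e. P = 0 or P = 18100.
The coefficient (1 - P/K) = 0 when P = K, identifying K = 18100 as the carrying capacity.
(a) K = 18100; (b) equilibria P = 0 and P = 18100.
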